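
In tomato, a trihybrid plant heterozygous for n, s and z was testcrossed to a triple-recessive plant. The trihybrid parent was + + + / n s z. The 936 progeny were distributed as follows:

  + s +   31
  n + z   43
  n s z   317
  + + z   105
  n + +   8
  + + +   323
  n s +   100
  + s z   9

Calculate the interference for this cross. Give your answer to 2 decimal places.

The two rarest classes, n + + and + s z, are the double crossovers. Comparing them with the parentals, only the n allele has switched, so n is the middle locus and the order is z – n – s.
z–n: (205 + 17)/936 = 0.2372; n–s: (74 + 17)/936 = 0.0972.
Expected DCO frequency = 0.2372 × 0.0972 ≈ 0.02306; observed = 17/936 ≈ 0.01816.
Coefficient of coincidence = 0.01816/0.02306 ≈ 0.79; interference = 1 − 0.79 = 0.21.

0.21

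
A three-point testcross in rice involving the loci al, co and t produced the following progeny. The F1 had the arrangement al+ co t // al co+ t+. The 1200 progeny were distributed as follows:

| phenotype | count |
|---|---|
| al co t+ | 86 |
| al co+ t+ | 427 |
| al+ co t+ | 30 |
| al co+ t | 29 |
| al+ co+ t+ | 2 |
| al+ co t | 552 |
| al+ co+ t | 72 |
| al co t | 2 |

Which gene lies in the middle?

al

The two rarest classes, al co t and al+ co+ t+, are the double crossovers. Comparing them with the parentals, only the al allele has switched, so al is the middle locus and the order is t – al – co.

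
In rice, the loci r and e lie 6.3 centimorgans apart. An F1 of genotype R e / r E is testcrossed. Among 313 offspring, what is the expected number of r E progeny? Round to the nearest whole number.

A map distance of 6.3 centimorgans corresponds to a recombination frequency of 0.063.
The F1 is R e / r E, so r E is a parental gamete class with expected frequency (1 − r)/2 = 0.937/2 = 0.4685.
Expected number = 0.4685 × 313 = 146.64 ≈ 147.

147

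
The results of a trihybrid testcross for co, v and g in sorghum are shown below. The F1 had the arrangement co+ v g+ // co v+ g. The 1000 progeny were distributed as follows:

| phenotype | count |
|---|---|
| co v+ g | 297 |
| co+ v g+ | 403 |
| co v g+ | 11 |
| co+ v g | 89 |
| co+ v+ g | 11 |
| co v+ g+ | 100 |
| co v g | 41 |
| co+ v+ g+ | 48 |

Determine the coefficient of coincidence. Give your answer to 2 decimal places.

The two rarest classes, co v g+ and co+ v+ g, are the double crossovers. Comparing them with the parentals, only the co allele has switched, so co is the middle locus and the order is g – co – v.
g–co: (189 + 22)/1000 = 0.2110; co–v: (89 + 22)/1000 = 0.1110.
Expected DCO frequency = 0.2110 × 0.1110 ≈ 0.02342; observed = 22/1000 ≈ 0.02200.
Coefficient of coincidence = 0.02200/0.02342 ≈ 0.94.

0.94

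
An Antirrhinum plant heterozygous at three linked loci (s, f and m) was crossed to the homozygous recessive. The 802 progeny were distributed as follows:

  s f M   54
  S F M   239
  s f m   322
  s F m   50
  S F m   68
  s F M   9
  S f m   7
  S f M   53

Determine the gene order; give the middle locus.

The two most frequent reciprocal classes, S F M and s f m, are the parental types, so the F1 was S F M / s f m.
The two rarest classes, s F M and S f m, are the double crossovers. Comparing them with the parentals, only the s allele has switched, so s is the middle locus and the order is f – s – m.

s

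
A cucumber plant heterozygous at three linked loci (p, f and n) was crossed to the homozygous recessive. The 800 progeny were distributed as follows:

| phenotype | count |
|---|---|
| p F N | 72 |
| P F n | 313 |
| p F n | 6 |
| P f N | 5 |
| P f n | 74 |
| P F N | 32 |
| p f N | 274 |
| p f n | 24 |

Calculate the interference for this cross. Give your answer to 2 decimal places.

The two most frequent reciprocal classes, P F n and p f N, are the parental types, so the F1 was P F n / p f N.
The two rarest classes, p F n and P f N, are the double crossovers. Comparing them with the parentals, only the p allele has switched, so p is the middle locus and the order is f – p – n.
f–p: (146 + 11)/800 = 0.1963; p–n: (56 + 11)/800 = 0.0838.
Expected DCO frequency = 0.1963 × 0.0838 ≈ 0.01645; observed = 11/800 ≈ 0.01375.
Coefficient of coincidence = 0.01375/0.01645 ≈ 0.84; interference = 1 − 0.84 = 0.16.

0.16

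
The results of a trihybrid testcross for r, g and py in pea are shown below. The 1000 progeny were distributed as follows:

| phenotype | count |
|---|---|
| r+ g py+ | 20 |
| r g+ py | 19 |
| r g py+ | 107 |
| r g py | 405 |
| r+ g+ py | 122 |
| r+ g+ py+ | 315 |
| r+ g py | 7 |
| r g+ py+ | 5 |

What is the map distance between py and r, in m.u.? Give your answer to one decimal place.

The two most frequent reciprocal classes, r g py and r+ g+ py+, are the parental types, so the F1 was r g py / r+ g+ py+.
The two rarest classes, r+ g py and r g+ py+, are the double crossovers. Comparing them with the parentals, only the r allele has switched, so r is the middle locus and the order is g – r – py.
Crossovers in the r–py interval produce the single-crossover classes r g py+ and r+ g+ py (107 + 122 = 229) plus the double crossovers (12).
RF(r–py) = (229 + 12) / 1000 = 241/1000 = 0.2410 → 24.1 m.u.

24.1 m.u.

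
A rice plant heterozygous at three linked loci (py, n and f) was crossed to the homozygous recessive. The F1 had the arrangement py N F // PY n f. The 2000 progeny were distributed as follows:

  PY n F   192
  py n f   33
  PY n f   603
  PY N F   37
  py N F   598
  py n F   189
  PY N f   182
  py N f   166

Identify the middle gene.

py

The two rarest classes, PY N F and py n f, are the double crossovers. Comparing them with the parentals, only the py allele has switched, so py is the middle locus and the order is n – py – f.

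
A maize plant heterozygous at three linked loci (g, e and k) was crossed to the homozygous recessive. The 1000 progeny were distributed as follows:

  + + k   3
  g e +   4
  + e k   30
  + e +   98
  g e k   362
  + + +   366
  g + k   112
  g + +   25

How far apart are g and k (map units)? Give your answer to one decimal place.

6.2 map units

The two most frequent reciprocal classes, + + + and g e k, are the parental types, so the F1 was + + + / g e k.
The two rarest classes, + + k and g e +, are the double crossovers. Comparing them with the parentals, only the k allele has switched, so k is the middle locus and the order is e – k – g.
Crossovers in the k–g interval produce the single-crossover classes g + + and + e k (25 + 30 = 55) plus the double crossovers (7).
RF(k–g) = (55 + 7) / 1000 = 62/1000 = 0.0620 → 6.2 map units.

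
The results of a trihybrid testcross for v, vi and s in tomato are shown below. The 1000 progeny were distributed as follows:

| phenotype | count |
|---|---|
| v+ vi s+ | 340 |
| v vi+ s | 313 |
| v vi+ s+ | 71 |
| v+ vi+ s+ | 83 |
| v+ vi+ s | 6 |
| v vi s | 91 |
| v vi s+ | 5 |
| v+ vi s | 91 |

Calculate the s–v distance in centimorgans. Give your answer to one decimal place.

The two most frequent reciprocal classes, v+ vi s+ and v vi+ s, are the parental types, so the F1 was v+ vi s+ / v vi+ s.
The two rarest classes, v vi s+ and v+ vi+ s, are the double crossovers. Comparing them with the parentals, only the v allele has switched, so v is the middle locus and the order is vi – v – s.
Crossovers in the v–s interval produce the single-crossover classes v+ vi s and v vi+ s+ (91 + 71 = 162) plus the double crossovers (11).
RF(v–s) = (162 + 11) / 1000 = 173/1000 = 0.1730 → 17.3 centimorgans.

17.3 centimorgans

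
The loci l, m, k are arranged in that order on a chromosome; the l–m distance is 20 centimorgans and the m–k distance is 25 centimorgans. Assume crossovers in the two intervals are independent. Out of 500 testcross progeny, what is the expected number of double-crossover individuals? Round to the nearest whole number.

25

Map distances give recombination frequencies of 0.200 and 0.250 for the two intervals.
With no interference, expected double-crossover frequency = 0.200 × 0.250 = 0.05000.
Expected number = 0.05000 × 500 = 25.00 ≈ 25.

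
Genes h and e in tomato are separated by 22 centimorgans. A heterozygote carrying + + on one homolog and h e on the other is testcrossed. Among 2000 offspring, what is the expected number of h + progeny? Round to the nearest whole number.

220

A map distance of 22 centimorgans corresponds to a recombination frequency of 0.220.
The F1 is + + / h e, so h + is a recombinant gamete class with expected frequency r/2 = 0.220/2 = 0.1100.
Expected number = 0.1100 × 2000 = 220.00 ≈ 220.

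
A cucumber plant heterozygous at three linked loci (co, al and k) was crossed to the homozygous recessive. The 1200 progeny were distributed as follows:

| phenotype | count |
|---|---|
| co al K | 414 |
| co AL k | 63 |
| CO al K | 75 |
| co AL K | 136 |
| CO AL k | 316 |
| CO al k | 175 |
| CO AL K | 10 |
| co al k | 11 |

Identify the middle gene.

The two most frequent reciprocal classes, co al K and CO AL k, are the parental types, so the F1 was co al K / CO AL k.
The two rarest classes, co al k and CO AL K, are the double crossovers. Comparing them with the parentals, only the k allele has switched, so k is the middle locus and the order is al – k – co.

k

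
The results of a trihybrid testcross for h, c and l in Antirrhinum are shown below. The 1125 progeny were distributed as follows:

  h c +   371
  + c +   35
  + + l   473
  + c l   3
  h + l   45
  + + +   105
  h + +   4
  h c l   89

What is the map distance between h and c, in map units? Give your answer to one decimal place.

The two most frequent reciprocal classes, h c + and + + l, are the parental types, so the F1 was h c + / + + l.
The two rarest classes, h + + and + c l, are the double crossovers. Comparing them with the parentals, only the c allele has switched, so c is the middle locus and the order is h – c – l.
Crossovers in the h–c interval produce the single-crossover classes + c + and h + l (35 + 45 = 80) plus the double crossovers (7).
RF(h–c) = (80 + 7) / 1125 = 87/1125 = 0.0773 → 7.7 map units.

7.7 map units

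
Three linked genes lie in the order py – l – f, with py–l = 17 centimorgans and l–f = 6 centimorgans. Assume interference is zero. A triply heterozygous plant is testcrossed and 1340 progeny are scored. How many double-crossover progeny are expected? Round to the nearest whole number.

14

Map distances give recombination frequencies of 0.170 and 0.060 for the two intervals.
With no interference, expected double-crossover frequency = 0.170 × 0.060 = 0.01020.
Expected number = 0.01020 × 1340 = 13.67 ≈ 14.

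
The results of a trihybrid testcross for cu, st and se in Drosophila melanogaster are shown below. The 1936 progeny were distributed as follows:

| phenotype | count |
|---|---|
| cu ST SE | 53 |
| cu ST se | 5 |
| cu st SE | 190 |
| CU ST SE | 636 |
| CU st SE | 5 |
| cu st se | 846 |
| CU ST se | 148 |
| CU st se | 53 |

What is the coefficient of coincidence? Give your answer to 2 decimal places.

0.48

The two most frequent reciprocal classes, CU ST SE and cu st se, are the parental types, so the F1 was CU ST SE / cu st se.
The two rarest classes, CU st SE and cu ST se, are the double crossovers. Comparing them with the parentals, only the st allele has switched, so st is the middle locus and the order is se – st – cu.
se–st: (338 + 10)/1936 = 0.1798; st–cu: (106 + 10)/1936 = 0.0599.
Expected DCO frequency = 0.1798 × 0.0599 ≈ 0.01077; observed = 10/1936 ≈ 0.00517.
Coefficient of coincidence = 0.00517/0.01077 ≈ 0.48.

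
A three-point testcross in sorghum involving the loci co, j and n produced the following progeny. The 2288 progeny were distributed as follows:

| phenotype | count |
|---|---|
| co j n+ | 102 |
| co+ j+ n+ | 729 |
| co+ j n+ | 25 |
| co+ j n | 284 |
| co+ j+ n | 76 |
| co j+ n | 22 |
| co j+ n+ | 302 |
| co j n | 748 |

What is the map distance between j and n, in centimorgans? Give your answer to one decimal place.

9.8 centimorgans

The two most frequent reciprocal classes, co j n and co+ j+ n+, are the parental types, so the F1 was co j n / co+ j+ n+.
The two rarest classes, co j+ n and co+ j n+, are the double crossovers. Comparing them with the parentals, only the j allele has switched, so j is the middle locus and the order is co – j – n.
Crossovers in the j–n interval produce the single-crossover classes co j n+ and co+ j+ n (102 + 76 = 178) plus the double crossovers (47).
RF(j–n) = (178 + 47) / 2288 = 225/2288 = 0.0983 → 9.8 centimorgans.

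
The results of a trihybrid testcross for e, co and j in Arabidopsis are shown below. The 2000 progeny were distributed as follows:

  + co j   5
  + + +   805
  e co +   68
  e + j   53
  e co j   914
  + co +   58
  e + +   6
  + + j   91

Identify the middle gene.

e

The two most frequent reciprocal classes, + + + and e co j, are the parental types, so the F1 was + + + / e co j.
The two rarest classes, e + + and + co j, are the double crossovers. Comparing them with the parentals, only the e allele has switched, so e is the middle locus and the order is co – e – j.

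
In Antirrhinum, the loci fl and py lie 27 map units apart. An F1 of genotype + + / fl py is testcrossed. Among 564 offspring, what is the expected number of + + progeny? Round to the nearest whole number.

A map distance of 27 map units corresponds to a recombination frequency of 0.270.
The F1 is + + / fl py, so + + is a parental gamete class with expected frequency (1 − r)/2 = 0.730/2 = 0.3650.
Expected number = 0.3650 × 564 = 205.86 ≈ 206.

206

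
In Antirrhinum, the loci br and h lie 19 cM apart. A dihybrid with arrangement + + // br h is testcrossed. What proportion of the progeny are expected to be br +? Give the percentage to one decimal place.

9.5%

A map distance of 19 cM corresponds to a recombination frequency of 0.190.
The F1 is + + / br h, so br + is a recombinant gamete class with expected frequency r/2 = 0.190/2 = 0.0950.
That is 0.0950 = 9.5% of the progeny.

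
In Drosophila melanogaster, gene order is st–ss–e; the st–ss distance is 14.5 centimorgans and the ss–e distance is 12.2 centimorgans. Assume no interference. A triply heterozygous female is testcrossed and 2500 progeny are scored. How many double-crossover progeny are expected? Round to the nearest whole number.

44

Map distances give recombination frequencies of 0.145 and 0.122 for the two intervals.
With no interference, expected double-crossover frequency = 0.145 × 0.122 = 0.01769.
Expected number = 0.01769 × 2500 = 44.22 ≈ 44.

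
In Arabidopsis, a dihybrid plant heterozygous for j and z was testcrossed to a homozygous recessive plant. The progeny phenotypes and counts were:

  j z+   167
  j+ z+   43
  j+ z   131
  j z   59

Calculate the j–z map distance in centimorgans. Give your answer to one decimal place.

25.5 centimorgans

The two most frequent classes, j+ z (131) and j z+ (167), are the parental types, so the F1 was j+ z / j z+.
The recombinant classes are j+ z+ and j z: 43 + 59 = 102.
Recombination frequency = 102/400 = 0.2550 ≈ 25.5%, i.e. 25.5 centimorgans.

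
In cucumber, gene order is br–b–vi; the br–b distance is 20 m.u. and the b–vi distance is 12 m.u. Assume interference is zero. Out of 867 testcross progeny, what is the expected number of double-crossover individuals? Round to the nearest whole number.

Map distances give recombination frequencies of 0.200 and 0.120 for the two intervals.
With no interference, expected double-crossover frequency = 0.200 × 0.120 = 0.02400.
Expected number = 0.02400 × 867 = 20.81 ≈ 21.

21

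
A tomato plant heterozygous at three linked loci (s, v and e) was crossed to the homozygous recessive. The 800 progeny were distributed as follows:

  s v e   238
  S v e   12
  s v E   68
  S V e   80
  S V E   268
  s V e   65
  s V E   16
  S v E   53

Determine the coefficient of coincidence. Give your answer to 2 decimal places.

The two most frequent reciprocal classes, S V E and s v e, are the parental types, so the F1 was S V E / s v e.
The two rarest classes, s V E and S v e, are the double crossovers. Comparing them with the parentals, only the s allele has switched, so s is the middle locus and the order is e – s – v.
e–s: (148 + 28)/800 = 0.2200; s–v: (118 + 28)/800 = 0.1825.
Expected DCO frequency = 0.2200 × 0.1825 ≈ 0.04015; observed = 28/800 ≈ 0.03500.
Coefficient of coincidence = 0.03500/0.04015 ≈ 0.87.

0.87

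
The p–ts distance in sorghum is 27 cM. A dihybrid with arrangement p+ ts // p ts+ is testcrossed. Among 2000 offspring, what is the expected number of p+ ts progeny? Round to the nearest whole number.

A map distance of 27 cM corresponds to a recombination frequency of 0.270.
The F1 is p+ ts / p ts+, so p+ ts is a parental gamete class with expected frequency (1 − r)/2 = 0.730/2 = 0.3650.
Expected number = 0.3650 × 2000 = 730.00 ≈ 730.

730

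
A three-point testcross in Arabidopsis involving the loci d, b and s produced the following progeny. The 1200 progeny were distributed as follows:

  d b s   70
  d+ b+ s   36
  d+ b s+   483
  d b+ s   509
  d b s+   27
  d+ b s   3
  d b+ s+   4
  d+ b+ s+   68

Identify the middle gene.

The two most frequent reciprocal classes, d+ b s+ and d b+ s, are the parental types, so the F1 was d+ b s+ / d b+ s.
The two rarest classes, d+ b s and d b+ s+, are the double crossovers. Comparing them with the parentals, only the s allele has switched, so s is the middle locus and the order is d – s – b.

s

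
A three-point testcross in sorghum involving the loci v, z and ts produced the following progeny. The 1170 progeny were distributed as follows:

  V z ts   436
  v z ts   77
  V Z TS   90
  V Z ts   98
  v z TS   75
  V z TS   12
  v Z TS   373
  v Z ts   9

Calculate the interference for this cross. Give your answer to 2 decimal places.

0.33

The two most frequent reciprocal classes, v Z TS and V z ts, are the parental types, so the F1 was v Z TS / V z ts.
The two rarest classes, v Z ts and V z TS, are the double crossovers. Comparing them with the parentals, only the ts allele has switched, so ts is the middle locus and the order is v – ts – z.
v–ts: (167 + 21)/1170 = 0.1607; ts–z: (173 + 21)/1170 = 0.1658.
Expected DCO frequency = 0.1607 × 0.1658 ≈ 0.02664; observed = 21/1170 ≈ 0.01795.
Coefficient of coincidence = 0.01795/0.02664 ≈ 0.67; interference = 1 − 0.67 = 0.33.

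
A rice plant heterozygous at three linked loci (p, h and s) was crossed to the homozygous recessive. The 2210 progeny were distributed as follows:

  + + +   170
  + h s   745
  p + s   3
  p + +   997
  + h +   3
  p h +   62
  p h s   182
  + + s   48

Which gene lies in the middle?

The two most frequent reciprocal classes, p + + and + h s, are the parental types, so the F1 was p + + / + h s.
The two rarest classes, p + s and + h +, are the double crossovers. Comparing them with the parentals, only the s allele has switched, so s is the middle locus and the order is h – s – p.

s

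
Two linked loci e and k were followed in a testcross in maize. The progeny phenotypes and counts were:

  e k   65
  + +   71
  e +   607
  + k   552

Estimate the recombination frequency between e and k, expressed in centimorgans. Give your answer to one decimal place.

10.5 centimorgans

The two most frequent classes, + k (552) and e + (607), are the parental types, so the F1 was + k / e +.
The recombinant classes are + + and e k: 71 + 65 = 136.
Recombination frequency = 136/1295 = 0.1050 ≈ 10.5%, i.e. 10.5 centimorgans.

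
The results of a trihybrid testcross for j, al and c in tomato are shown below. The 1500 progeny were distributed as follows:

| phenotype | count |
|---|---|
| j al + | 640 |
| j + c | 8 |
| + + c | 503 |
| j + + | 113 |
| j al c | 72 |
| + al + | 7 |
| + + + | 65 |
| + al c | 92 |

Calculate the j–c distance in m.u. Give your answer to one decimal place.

10.1 m.u.

The two most frequent reciprocal classes, + + c and j al +, are the parental types, so the F1 was + + c / j al +.
The two rarest classes, j + c and + al +, are the double crossovers. Comparing them with the parentals, only the j allele has switched, so j is the middle locus and the order is c – j – al.
Crossovers in the c–j interval produce the single-crossover classes + + + and j al c (65 + 72 = 137) plus the double crossovers (15).
RF(c–j) = (137 + 15) / 1500 = 152/1500 = 0.1013 → 10.1 m.u.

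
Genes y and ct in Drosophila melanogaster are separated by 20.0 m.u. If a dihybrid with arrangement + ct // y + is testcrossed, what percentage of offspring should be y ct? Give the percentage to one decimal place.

A map distance of 20.0 m.u. corresponds to a recombination frequency of 0.200.
The F1 is + ct / y +, so y ct is a recombinant gamete class with expected frequency r/2 = 0.200/2 = 0.1000.
That is 0.1000 = 10.0% of the progeny.

10.0%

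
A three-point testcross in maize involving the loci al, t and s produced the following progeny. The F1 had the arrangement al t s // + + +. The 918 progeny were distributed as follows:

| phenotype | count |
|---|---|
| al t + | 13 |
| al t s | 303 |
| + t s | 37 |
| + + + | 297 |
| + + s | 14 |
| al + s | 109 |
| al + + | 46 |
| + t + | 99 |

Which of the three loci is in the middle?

The two rarest classes, al t + and + + s, are the double crossovers. Comparing them with the parentals, only the s allele has switched, so s is the middle locus and the order is al – s – t.

s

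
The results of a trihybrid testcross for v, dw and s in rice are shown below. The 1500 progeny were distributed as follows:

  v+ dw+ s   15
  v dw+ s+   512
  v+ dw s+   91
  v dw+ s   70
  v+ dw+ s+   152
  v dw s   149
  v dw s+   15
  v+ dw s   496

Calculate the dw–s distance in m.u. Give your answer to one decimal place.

12.7 m.u.

The two most frequent reciprocal classes, v+ dw s and v dw+ s+, are the parental types, so the F1 was v+ dw s / v dw+ s+.
The two rarest classes, v+ dw+ s and v dw s+, are the double crossovers. Comparing them with the parentals, only the dw allele has switched, so dw is the middle locus and the order is v – dw – s.
Crossovers in the dw–s interval produce the single-crossover classes v+ dw s+ and v dw+ s (91 + 70 = 161) plus the double crossovers (30).
RF(dw–s) = (161 + 30) / 1500 = 191/1500 = 0.1273 → 12.7 m.u.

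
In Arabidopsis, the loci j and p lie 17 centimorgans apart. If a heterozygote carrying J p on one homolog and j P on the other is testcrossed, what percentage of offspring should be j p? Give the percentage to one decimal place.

A map distance of 17 centimorgans corresponds to a recombination frequency of 0.170.
The F1 is J p / j P, so j p is a recombinant gamete class with expected frequency r/2 = 0.170/2 = 0.0850.
That is 0.0850 = 8.5% of the progeny.

8.5%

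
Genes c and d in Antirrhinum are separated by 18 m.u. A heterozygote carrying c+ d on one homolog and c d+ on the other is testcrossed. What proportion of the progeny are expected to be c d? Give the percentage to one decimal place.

A map distance of 18 m.u. corresponds to a recombination frequency of 0.180.
The F1 is c+ d / c d+, so c d is a recombinant gamete class with expected frequency r/2 = 0.180/2 = 0.0900.
That is 0.0900 = 9.0% of the progeny.

9.0%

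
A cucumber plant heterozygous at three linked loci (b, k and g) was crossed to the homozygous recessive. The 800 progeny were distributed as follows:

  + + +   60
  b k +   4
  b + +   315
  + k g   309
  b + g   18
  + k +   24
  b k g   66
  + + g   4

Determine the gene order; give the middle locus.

The two most frequent reciprocal classes, b + + and + k g, are the parental types, so the F1 was b + + / + k g.
The two rarest classes, b k + and + + g, are the double crossovers. Comparing them with the parentals, only the k allele has switched, so k is the middle locus and the order is g – k – b.

k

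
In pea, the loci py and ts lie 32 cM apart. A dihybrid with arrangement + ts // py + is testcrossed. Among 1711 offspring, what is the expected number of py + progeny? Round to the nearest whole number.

582

A map distance of 32 cM corresponds to a recombination frequency of 0.320.
The F1 is + ts / py +, so py + is a parental gamete class with expected frequency (1 − r)/2 = 0.680/2 = 0.3400.
Expected number = 0.3400 × 1711 = 581.74 ≈ 582.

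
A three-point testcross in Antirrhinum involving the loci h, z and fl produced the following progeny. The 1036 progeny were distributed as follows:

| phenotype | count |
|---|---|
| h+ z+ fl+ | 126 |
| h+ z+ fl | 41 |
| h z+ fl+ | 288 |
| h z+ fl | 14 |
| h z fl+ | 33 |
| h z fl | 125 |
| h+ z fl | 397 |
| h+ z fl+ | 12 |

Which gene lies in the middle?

fl

The two most frequent reciprocal classes, h z+ fl+ and h+ z fl, are the parental types, so the F1 was h z+ fl+ / h+ z fl.
The two rarest classes, h z+ fl and h+ z fl+, are the double crossovers. Comparing them with the parentals, only the fl allele has switched, so fl is the middle locus and the order is h – fl – z.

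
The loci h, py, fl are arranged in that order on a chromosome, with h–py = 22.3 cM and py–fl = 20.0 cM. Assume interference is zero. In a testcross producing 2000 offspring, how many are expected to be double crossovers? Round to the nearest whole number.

89

Map distances give recombination frequencies of 0.223 and 0.200 for the two intervals.
With no interference, expected double-crossover frequency = 0.223 × 0.200 = 0.04460.
Expected number = 0.04460 × 2000 = 89.20 ≈ 89.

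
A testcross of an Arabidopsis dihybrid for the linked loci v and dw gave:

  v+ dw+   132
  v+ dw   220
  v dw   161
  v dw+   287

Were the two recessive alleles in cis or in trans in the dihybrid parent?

trans

The two most frequent classes are v+ dw (220) and v dw+ (287); these are the parental (non-recombinant) types.
So the F1 carried v+ dw on one chromosome and v dw+ on the other — the recessive alleles are on opposite chromosomes (trans / repulsion).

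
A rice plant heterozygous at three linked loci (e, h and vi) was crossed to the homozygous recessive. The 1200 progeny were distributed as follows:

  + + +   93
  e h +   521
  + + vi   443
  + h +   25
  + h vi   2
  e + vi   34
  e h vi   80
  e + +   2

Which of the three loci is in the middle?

h

The two most frequent reciprocal classes, + + vi and e h +, are the parental types, so the F1 was + + vi / e h +.
The two rarest classes, + h vi and e + +, are the double crossovers. Comparing them with the parentals, only the h allele has switched, so h is the middle locus and the order is e – h – vi.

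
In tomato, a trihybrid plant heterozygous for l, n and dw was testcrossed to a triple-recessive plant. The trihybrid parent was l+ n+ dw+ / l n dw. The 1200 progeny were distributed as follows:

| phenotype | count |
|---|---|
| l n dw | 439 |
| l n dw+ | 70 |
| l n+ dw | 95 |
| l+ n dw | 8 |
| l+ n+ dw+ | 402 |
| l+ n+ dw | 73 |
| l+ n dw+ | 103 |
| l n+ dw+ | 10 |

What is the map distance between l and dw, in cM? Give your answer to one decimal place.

13.4 cM

The two rarest classes, l n+ dw+ and l+ n dw, are the double crossovers. Comparing them with the parentals, only the l allele has switched, so l is the middle locus and the order is dw – l – n.
Crossovers in the dw–l interval produce the single-crossover classes l+ n+ dw and l n dw+ (73 + 70 = 143) plus the double crossovers (18).
RF(dw–l) = (143 + 18) / 1200 = 161/1200 = 0.1342 → 13.4 cM.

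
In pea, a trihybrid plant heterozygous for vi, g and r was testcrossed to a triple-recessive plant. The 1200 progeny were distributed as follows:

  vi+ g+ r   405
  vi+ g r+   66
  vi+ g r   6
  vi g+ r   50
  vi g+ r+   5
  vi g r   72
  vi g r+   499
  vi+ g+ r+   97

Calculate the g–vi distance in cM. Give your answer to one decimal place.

The two most frequent reciprocal classes, vi g r+ and vi+ g+ r, are the parental types, so the F1 was vi g r+ / vi+ g+ r.
The two rarest classes, vi g+ r+ and vi+ g r, are the double crossovers. Comparing them with the parentals, only the g allele has switched, so g is the middle locus and the order is r – g – vi.
Crossovers in the g–vi interval produce the single-crossover classes vi+ g r+ and vi g+ r (66 + 50 = 116) plus the double crossovers (11).
RF(g–vi) = (116 + 11) / 1200 = 127/1200 = 0.1058 → 10.6 cM.

10.6 cM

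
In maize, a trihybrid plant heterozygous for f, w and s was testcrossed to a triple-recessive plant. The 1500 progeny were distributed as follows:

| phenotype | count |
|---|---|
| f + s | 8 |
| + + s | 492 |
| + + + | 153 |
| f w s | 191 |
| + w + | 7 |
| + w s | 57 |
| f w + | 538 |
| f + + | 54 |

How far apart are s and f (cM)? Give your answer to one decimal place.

The two most frequent reciprocal classes, + + s and f w +, are the parental types, so the F1 was + + s / f w +.
The two rarest classes, f + s and + w +, are the double crossovers. Comparing them with the parentals, only the f allele has switched, so f is the middle locus and the order is s – f – w.
Crossovers in the s–f interval produce the single-crossover classes + + + and f w s (153 + 191 = 344) plus the double crossovers (15).
RF(s–f) = (344 + 15) / 1500 = 359/1500 = 0.2393 → 23.9 cM.

23.9 cM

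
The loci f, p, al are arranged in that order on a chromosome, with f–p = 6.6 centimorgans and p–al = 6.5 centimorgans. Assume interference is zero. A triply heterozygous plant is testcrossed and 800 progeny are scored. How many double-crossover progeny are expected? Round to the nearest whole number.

3

Map distances give recombination frequencies of 0.066 and 0.065 for the two intervals.
With no interference, expected double-crossover frequency = 0.066 × 0.065 = 0.00429.
Expected number = 0.00429 × 800 = 3.43 ≈ 3.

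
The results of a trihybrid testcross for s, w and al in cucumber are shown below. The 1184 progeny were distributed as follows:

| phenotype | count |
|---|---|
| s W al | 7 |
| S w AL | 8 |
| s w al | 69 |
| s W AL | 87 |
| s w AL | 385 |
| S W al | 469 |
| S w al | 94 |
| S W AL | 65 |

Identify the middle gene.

The two most frequent reciprocal classes, S W al and s w AL, are the parental types, so the F1 was S W al / s w AL.
The two rarest classes, s W al and S w AL, are the double crossovers. Comparing them with the parentals, only the s allele has switched, so s is the middle locus and the order is w – s – al.

s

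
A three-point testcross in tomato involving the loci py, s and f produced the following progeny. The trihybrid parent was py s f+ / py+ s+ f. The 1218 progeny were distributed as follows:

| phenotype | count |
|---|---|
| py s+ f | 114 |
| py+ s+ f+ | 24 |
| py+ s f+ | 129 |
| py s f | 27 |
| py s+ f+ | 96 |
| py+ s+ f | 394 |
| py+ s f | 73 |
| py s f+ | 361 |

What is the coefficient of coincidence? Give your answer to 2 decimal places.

0.96

The two rarest classes, py s f and py+ s+ f+, are the double crossovers. Comparing them with the parentals, only the f allele has switched, so f is the middle locus and the order is py – f – s.
py–f: (243 + 51)/1218 = 0.2414; f–s: (169 + 51)/1218 = 0.1806.
Expected DCO frequency = 0.2414 × 0.1806 ≈ 0.04360; observed = 51/1218 ≈ 0.04187.
Coefficient of coincidence = 0.04187/0.04360 ≈ 0.96.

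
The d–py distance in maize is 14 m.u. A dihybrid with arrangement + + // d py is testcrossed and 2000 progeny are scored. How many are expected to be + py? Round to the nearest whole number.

A map distance of 14 m.u. corresponds to a recombination frequency of 0.140.
The F1 is + + / d py, so + py is a recombinant gamete class with expected frequency r/2 = 0.140/2 = 0.0700.
Expected number = 0.0700 × 2000 = 140.00 ≈ 140.

140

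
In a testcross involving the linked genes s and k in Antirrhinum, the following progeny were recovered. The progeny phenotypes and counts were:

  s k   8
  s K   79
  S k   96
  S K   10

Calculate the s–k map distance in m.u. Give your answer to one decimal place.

9.3 m.u.

The two most frequent classes, S k (96) and s K (79), are the parental types, so the F1 was S k / s K.
The recombinant classes are S K and s k: 10 + 8 = 18.
Recombination frequency = 18/193 = 0.0933 ≈ 9.3%, i.e. 9.3 m.u.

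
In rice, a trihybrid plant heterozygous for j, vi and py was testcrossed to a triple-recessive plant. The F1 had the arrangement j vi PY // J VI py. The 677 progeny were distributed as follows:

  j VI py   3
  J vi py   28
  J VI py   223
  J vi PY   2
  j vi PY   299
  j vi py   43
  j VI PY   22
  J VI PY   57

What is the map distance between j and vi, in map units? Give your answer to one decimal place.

The two rarest classes, J vi PY and j VI py, are the double crossovers. Comparing them with the parentals, only the j allele has switched, so j is the middle locus and the order is py – j – vi.
Crossovers in the j–vi interval produce the single-crossover classes j VI PY and J vi py (22 + 28 = 50) plus the double crossovers (5).
RF(j–vi) = (50 + 5) / 677 = 55/677 = 0.0812 → 8.1 map units.

8.1 map units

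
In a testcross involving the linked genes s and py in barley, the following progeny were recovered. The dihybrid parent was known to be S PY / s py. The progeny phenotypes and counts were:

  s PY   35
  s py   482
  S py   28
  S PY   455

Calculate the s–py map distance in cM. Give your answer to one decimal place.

The recombinant classes are S py and s PY: 28 + 35 = 63.
Recombination frequency = 63/1000 = 0.0630 ≈ 6.3%, i.e. 6.3 cM.

6.3 cM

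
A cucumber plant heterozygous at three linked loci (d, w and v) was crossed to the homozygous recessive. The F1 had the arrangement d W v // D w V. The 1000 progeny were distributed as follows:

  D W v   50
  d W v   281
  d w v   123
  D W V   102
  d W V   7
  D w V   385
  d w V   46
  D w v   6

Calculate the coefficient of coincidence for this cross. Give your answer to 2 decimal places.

The two rarest classes, d W V and D w v, are the double crossovers. Comparing them with the parentals, only the v allele has switched, so v is the middle locus and the order is d – v – w.
d–v: (96 + 13)/1000 = 0.1090; v–w: (225 + 13)/1000 = 0.2380.
Expected DCO frequency = 0.1090 × 0.2380 ≈ 0.02594; observed = 13/1000 ≈ 0.01300.
Coefficient of coincidence = 0.01300/0.02594 ≈ 0.50.

0.50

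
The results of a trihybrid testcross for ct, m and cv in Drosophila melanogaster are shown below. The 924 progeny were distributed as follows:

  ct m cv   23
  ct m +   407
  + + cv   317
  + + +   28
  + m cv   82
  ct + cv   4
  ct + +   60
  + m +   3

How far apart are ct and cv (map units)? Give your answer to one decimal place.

6.3 map units

The two most frequent reciprocal classes, ct m + and + + cv, are the parental types, so the F1 was ct m + / + + cv.
The two rarest classes, + m + and ct + cv, are the double crossovers. Comparing them with the parentals, only the ct allele has switched, so ct is the middle locus and the order is cv – ct – m.
Crossovers in the cv–ct interval produce the single-crossover classes ct m cv and + + + (23 + 28 = 51) plus the double crossovers (7).
RF(cv–ct) = (51 + 7) / 924 = 58/924 = 0.0628 → 6.3 map units.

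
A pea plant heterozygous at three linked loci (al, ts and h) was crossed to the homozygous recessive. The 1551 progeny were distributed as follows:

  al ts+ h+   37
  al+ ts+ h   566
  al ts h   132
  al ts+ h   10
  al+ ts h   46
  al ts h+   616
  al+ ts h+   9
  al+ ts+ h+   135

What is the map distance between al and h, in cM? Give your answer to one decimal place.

The two most frequent reciprocal classes, al ts h+ and al+ ts+ h, are the parental types, so the F1 was al ts h+ / al+ ts+ h.
The two rarest classes, al+ ts h+ and al ts+ h, are the double crossovers. Comparing them with the parentals, only the al allele has switched, so al is the middle locus and the order is h – al – ts.
Crossovers in the h–al interval produce the single-crossover classes al ts h and al+ ts+ h+ (132 + 135 = 267) plus the double crossovers (19).
RF(h–al) = (267 + 19) / 1551 = 286/1551 = 0.1844 → 18.4 cM.

18.4 cM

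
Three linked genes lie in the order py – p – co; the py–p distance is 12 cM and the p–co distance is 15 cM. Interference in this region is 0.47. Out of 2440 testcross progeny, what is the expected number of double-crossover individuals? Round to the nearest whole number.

Map distances give recombination frequencies of 0.120 and 0.150 for the two intervals.
With interference 0.47 (so coincidence = 0.53), expected double-crossover frequency = 0.120 × 0.150 × 0.53 = 0.00954.
Expected number = 0.00954 × 2440 = 23.28 ≈ 23.

23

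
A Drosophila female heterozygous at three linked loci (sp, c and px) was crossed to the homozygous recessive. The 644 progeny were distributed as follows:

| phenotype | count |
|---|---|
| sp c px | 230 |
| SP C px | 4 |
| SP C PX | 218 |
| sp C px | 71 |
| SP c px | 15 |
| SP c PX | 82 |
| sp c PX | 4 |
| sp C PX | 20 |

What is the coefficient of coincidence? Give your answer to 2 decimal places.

The two most frequent reciprocal classes, sp c px and SP C PX, are the parental types, so the F1 was sp c px / SP C PX.
The two rarest classes, sp c PX and SP C px, are the double crossovers. Comparing them with the parentals, only the px allele has switched, so px is the middle locus and the order is c – px – sp.
c–px: (153 + 8)/644 = 0.2500; px–sp: (35 + 8)/644 = 0.0668.
Expected DCO frequency = 0.2500 × 0.0668 ≈ 0.01670; observed = 8/644 ≈ 0.01242.
Coefficient of coincidence = 0.01242/0.01670 ≈ 0.74.

0.74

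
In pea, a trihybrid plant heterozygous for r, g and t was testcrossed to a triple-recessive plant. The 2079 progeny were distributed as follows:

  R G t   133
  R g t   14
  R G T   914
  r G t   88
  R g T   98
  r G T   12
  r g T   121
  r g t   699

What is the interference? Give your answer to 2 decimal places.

The two most frequent reciprocal classes, R G T and r g t, are the parental types, so the F1 was R G T / r g t.
The two rarest classes, r G T and R g t, are the double crossovers. Comparing them with the parentals, only the r allele has switched, so r is the middle locus and the order is g – r – t.
g–r: (186 + 26)/2079 = 0.1020; r–t: (254 + 26)/2079 = 0.1347.
Expected DCO frequency = 0.1020 × 0.1347 ≈ 0.01374; observed = 26/2079 ≈ 0.01251.
Coefficient of coincidence = 0.01251/0.01374 ≈ 0.91; interference = 1 − 0.91 = 0.09.

0.09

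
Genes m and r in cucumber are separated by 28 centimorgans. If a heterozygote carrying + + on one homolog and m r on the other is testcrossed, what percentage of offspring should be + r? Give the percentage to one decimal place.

14.0%

A map distance of 28 centimorgans corresponds to a recombination frequency of 0.280.
The F1 is + + / m r, so + r is a recombinant gamete class with expected frequency r/2 = 0.280/2 = 0.1400.
That is 0.1400 = 14.0% of the progeny.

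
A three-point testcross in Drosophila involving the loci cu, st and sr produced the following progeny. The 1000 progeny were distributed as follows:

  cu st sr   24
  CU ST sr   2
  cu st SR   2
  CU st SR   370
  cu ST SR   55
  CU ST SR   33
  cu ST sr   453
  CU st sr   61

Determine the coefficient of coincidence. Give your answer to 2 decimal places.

The two most frequent reciprocal classes, cu ST sr and CU st SR, are the parental types, so the F1 was cu ST sr / CU st SR.
The two rarest classes, CU ST sr and cu st SR, are the double crossovers. Comparing them with the parentals, only the cu allele has switched, so cu is the middle locus and the order is sr – cu – st.
sr–cu: (116 + 4)/1000 = 0.1200; cu–st: (57 + 4)/1000 = 0.0610.
Expected DCO frequency = 0.1200 × 0.0610 ≈ 0.00732; observed = 4/1000 ≈ 0.00400.
Coefficient of coincidence = 0.00400/0.00732 ≈ 0.55.

0.55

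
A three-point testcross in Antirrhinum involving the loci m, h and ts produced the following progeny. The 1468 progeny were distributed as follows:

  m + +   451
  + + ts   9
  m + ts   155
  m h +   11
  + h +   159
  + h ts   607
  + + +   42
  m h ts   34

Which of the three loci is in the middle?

The two most frequent reciprocal classes, + h ts and m + +, are the parental types, so the F1 was + h ts / m + +.
The two rarest classes, + + ts and m h +, are the double crossovers. Comparing them with the parentals, only the h allele has switched, so h is the middle locus and the order is ts – h – m.

h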